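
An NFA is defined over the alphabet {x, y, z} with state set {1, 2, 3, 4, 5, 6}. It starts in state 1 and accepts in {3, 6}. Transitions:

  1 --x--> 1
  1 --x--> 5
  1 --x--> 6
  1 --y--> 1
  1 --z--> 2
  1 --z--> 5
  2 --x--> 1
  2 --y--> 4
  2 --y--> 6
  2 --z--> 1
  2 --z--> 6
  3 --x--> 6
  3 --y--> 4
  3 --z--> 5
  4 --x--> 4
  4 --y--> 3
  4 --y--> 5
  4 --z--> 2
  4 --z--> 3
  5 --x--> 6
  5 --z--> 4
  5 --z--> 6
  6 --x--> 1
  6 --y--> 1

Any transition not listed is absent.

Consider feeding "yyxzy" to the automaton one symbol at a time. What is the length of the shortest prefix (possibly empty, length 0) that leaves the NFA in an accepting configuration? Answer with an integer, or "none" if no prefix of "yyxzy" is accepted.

3

Start in {1}.
Read 'y': 1→{1}; now {1}.
Read 'y': 1→{1}; now {1}.
Read 'x': 1→{1, 5, 6}; now {1, 5, 6}.
None of the earlier sets intersect F, but {1, 5, 6} does.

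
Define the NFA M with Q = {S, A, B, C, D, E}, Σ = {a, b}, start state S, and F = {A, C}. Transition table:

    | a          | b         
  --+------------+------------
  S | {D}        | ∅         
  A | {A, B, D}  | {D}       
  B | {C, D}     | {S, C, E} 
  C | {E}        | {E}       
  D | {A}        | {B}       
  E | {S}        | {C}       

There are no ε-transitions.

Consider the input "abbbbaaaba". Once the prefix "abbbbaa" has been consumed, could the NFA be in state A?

Start in {S}.
Read 'a': {S} → {D}.
Read 'b': {D} → {B}.
Read 'b': {B} → {S, C, E}.
Read 'b': {S, C, E} → {C, E}.
Read 'b': {C, E} → {C, E}.
Read 'a': {C, E} → {S, E}.
Read 'a': {S, E} → {S, D}.
State A is not in {S, D}.

No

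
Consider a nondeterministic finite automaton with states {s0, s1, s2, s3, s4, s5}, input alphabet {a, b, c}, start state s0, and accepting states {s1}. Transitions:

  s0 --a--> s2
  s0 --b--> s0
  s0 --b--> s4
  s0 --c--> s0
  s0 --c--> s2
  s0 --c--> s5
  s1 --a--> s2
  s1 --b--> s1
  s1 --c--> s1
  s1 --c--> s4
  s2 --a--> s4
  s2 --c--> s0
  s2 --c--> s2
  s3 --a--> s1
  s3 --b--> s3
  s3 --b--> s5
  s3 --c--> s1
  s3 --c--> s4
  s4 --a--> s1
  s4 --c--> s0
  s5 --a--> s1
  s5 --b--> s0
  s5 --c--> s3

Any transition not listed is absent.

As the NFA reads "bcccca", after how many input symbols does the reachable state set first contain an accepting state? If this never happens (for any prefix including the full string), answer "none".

Start in {s0}.
Read 'b': {s0} → {s0, s4}.
Read 'c': {s0, s4} → {s0, s2, s5}.
Read 'c': {s0, s2, s5} → {s0, s2, s3, s5}.
Read 'c': {s0, s2, s3, s5} → {s0, s1, s2, s3, s4, s5}.
None of the earlier sets intersect F, but {s0, s1, s2, s3, s4, s5} does.

4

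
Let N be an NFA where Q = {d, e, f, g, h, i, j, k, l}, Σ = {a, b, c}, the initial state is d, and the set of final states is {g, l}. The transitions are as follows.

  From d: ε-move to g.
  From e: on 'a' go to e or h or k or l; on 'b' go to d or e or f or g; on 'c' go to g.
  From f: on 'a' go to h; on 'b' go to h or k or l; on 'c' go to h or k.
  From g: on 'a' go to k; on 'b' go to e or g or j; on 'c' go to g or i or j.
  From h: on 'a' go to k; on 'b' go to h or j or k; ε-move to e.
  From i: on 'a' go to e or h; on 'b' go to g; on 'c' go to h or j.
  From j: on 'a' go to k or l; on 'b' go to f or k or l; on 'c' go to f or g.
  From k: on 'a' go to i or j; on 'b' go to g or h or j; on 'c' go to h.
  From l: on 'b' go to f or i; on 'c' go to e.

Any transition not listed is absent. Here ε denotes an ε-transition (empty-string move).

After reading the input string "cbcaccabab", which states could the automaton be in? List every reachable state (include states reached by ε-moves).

Start: ε-closure({d}) = {d, g}.
Read 'c': {d, g} → {g, i, j}.
Read 'b': {g, i, j} → {e, f, g, j, k, l}.
Read 'c': {e, f, g, j, k, l} → {e, f, g, h, i, j, k}.
Read 'a': {e, f, g, h, i, j, k} → {e, h, i, j, k, l}.
Read 'c': {e, h, i, j, k, l} → {e, f, g, h, j}.
Read 'c': {e, f, g, h, j} → {e, f, g, h, i, j, k}.
Read 'a': {e, f, g, h, i, j, k} → {e, h, i, j, k, l}.
Read 'b': {e, h, i, j, k, l} → {d, e, f, g, h, i, j, k, l}.
Read 'a': {d, e, f, g, h, i, j, k, l} → {e, h, i, j, k, l}.
Read 'b': {e, h, i, j, k, l} → {d, e, f, g, h, i, j, k, l}.

{d, e, f, g, h, i, j, k, l}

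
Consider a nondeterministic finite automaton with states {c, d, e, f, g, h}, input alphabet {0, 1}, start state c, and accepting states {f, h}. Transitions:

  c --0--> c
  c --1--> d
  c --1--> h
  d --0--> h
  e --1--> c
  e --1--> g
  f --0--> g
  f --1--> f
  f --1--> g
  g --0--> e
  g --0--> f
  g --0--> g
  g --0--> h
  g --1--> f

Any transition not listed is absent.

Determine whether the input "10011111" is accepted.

No

Start in {c}.
Read '1': c→{d, h}; now {d, h}.
Read '0': d→{h}, h→∅; now {h}.
Read '0': h→∅; now ∅.
The set is empty and remains empty for the remaining 5 symbols.
The final set ∅ contains no accepting state.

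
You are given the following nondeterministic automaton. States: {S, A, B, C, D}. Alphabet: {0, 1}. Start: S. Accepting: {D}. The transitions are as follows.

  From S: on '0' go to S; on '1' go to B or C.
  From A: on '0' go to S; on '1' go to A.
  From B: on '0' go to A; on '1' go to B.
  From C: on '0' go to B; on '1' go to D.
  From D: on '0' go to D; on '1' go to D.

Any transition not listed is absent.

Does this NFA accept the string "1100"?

Start in {S}.
Read '1': S→{B, C}; now {B, C}.
Read '1': B→{B}, C→{D}; now {B, D}.
Read '0': B→{A}, D→{D}; now {A, D}.
Read '0': A→{S}, D→{D}; now {S, D}.
The final set {S, D} contains the accepting state D.

Yes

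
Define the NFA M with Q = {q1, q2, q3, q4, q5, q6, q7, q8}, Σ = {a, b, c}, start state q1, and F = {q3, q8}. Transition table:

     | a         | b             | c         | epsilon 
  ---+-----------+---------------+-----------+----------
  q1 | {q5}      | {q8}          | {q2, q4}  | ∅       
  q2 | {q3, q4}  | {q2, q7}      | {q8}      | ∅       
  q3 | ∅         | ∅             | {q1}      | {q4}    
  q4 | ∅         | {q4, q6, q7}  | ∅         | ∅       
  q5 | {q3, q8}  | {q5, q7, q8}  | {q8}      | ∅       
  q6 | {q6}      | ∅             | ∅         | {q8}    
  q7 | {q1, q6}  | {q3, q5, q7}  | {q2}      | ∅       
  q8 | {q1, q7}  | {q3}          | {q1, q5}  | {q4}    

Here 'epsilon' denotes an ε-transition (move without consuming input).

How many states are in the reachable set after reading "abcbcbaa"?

6

Start in {q1}.
Read 'a': {q1} → {q5}.
Read 'b': {q5} → {q4, q5, q7, q8}.
Read 'c': {q4, q5, q7, q8} → {q1, q2, q4, q5, q8}.
Read 'b': {q1, q2, q4, q5, q8} → {q2, q3, q4, q5, q6, q7, q8}.
Read 'c': {q2, q3, q4, q5, q6, q7, q8} → {q1, q2, q4, q5, q8}.
Read 'b': {q1, q2, q4, q5, q8} → {q2, q3, q4, q5, q6, q7, q8}.
Read 'a': {q2, q3, q4, q5, q6, q7, q8} → {q1, q3, q4, q6, q7, q8}.
Read 'a': {q1, q3, q4, q6, q7, q8} → {q1, q4, q5, q6, q7, q8}.
That set has 6 states.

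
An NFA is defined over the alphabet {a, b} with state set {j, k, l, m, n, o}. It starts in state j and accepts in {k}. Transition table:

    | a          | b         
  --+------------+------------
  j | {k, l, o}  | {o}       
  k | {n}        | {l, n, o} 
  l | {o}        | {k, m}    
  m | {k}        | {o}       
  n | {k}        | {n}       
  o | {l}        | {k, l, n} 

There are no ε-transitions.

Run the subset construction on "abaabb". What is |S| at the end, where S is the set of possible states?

5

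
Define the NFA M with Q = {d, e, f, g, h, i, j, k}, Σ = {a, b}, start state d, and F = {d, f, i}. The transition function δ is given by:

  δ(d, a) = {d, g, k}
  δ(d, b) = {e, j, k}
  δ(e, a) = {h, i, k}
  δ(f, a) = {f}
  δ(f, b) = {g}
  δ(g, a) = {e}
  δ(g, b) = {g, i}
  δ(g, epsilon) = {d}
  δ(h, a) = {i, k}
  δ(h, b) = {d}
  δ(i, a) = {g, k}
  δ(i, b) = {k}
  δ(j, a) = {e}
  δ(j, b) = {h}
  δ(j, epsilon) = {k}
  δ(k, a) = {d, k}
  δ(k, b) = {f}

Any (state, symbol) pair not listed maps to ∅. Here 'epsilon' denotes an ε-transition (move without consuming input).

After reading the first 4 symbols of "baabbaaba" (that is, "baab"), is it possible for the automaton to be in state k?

Start in {d}.
Read 'b': d→{e, j, k}; now {e, j, k}.
Read 'a': e→{h, i, k}, j→{e}, k→{d, k}; now {d, e, h, i, k}.
Read 'a': d→{d, g, k}, e→{h, i, k}, h→{i, k}, i→{g, k}, k→{d, k}; now {d, g, h, i, k}.
Read 'b': d→{e, j, k}, g→{g, i}, h→{d}, i→{k}, k→{f}; now {d, e, f, g, i, j, k}.
State k is in {d, e, f, g, i, j, k}.

Yes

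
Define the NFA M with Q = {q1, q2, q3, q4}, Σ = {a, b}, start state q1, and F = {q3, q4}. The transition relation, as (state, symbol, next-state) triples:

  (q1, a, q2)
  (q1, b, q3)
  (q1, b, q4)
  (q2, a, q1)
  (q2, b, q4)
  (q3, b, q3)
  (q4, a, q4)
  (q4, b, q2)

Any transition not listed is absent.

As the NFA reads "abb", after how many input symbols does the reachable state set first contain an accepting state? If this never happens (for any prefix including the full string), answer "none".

2

Start in {q1}.
Read 'a': q1→{q2}; now {q2}.
Read 'b': q2→{q4}; now {q4}.
None of the earlier sets intersect F, but {q4} does.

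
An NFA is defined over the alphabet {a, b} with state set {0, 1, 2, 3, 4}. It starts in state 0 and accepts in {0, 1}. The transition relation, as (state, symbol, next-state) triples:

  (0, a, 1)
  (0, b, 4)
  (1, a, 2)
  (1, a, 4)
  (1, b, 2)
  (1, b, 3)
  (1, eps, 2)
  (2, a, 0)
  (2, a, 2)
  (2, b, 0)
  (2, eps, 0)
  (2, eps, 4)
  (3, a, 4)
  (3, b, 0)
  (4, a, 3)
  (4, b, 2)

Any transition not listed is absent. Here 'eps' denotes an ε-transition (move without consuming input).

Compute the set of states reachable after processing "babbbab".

{0, 2, 3, 4}

Start in {0}.
Read 'b': 0→{4}; now {4}.
Read 'a': 4→{3}; now {3}.
Read 'b': 3→{0}; now {0}.
Read 'b': 0→{4}; now {4}.
Read 'b': 4→{2}; union {2}; ε-closure = {0, 2, 4}.
Read 'a': 0→{1}, 2→{0, 2}, 4→{3}; union {0, 1, 2, 3}; ε-closure = {0, 1, 2, 3, 4}.
Read 'b': 0→{4}, 1→{2, 3}, 2→{0}, 3→{0}, 4→{2}; now {0, 2, 3, 4}.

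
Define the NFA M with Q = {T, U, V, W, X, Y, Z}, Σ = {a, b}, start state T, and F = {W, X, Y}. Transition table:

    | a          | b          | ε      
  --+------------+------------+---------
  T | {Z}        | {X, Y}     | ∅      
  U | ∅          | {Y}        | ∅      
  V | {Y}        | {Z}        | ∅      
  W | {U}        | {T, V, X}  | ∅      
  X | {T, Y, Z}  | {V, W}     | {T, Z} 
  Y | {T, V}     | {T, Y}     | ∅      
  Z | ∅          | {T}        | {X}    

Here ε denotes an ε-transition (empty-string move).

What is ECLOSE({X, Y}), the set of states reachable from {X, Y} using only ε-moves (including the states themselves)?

Begin with {X, Y}.
ε-move X → T; add T.
ε-move X → Z; add Z.

{T, X, Y, Z}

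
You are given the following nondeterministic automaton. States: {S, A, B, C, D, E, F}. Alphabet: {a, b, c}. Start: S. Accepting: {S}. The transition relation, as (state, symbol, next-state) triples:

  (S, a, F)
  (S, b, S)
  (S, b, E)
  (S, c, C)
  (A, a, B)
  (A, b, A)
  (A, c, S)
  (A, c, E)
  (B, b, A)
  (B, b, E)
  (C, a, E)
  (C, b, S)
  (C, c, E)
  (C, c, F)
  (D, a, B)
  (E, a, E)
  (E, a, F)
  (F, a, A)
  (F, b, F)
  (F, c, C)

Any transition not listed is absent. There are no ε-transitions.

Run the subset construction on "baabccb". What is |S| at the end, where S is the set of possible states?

Start in {S}.
Read 'b': {S} → {S, E}.
Read 'a': {S, E} → {E, F}.
Read 'a': {E, F} → {A, E, F}.
Read 'b': {A, E, F} → {A, F}.
Read 'c': {A, F} → {S, C, E}.
Read 'c': {S, C, E} → {C, E, F}.
Read 'b': {C, E, F} → {S, F}.
That set has 2 states.

2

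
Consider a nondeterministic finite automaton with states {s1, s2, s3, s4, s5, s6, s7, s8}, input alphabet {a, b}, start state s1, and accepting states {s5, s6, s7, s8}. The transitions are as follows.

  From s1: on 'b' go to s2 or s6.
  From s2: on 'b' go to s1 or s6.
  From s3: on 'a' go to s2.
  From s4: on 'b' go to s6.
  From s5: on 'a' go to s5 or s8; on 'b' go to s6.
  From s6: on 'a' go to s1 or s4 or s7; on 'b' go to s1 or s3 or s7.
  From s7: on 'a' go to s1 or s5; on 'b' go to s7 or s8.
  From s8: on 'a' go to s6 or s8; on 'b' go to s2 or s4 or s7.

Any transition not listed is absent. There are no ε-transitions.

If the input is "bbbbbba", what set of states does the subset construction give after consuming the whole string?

{s1, s2, s4, s5, s6, s7, s8}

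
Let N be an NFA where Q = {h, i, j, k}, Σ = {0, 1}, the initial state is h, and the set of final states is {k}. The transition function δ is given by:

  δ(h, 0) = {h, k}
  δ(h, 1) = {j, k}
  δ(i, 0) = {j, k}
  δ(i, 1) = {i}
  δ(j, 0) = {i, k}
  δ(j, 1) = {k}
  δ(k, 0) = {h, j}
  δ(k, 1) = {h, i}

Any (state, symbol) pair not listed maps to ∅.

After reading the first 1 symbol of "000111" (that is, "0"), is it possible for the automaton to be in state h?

Start in {h}.
Read '0': h→{h, k}; now {h, k}.
State h is in {h, k}.

Yes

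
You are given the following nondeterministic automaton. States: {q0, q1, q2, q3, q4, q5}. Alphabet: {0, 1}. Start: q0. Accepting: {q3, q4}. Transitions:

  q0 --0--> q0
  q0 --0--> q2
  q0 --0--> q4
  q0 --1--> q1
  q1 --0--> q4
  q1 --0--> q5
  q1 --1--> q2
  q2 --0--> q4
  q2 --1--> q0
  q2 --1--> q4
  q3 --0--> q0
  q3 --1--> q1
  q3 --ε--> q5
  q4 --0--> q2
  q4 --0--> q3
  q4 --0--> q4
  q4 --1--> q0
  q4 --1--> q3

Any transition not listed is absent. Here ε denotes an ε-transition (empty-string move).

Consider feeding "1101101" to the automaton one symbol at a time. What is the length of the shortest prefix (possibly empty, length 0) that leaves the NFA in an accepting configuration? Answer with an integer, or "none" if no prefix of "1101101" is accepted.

Start in {q0}.
Read '1': {q0} → {q1}.
Read '1': {q1} → {q2}.
Read '0': {q2} → {q4}.
None of the earlier sets intersect F, but {q4} does.

3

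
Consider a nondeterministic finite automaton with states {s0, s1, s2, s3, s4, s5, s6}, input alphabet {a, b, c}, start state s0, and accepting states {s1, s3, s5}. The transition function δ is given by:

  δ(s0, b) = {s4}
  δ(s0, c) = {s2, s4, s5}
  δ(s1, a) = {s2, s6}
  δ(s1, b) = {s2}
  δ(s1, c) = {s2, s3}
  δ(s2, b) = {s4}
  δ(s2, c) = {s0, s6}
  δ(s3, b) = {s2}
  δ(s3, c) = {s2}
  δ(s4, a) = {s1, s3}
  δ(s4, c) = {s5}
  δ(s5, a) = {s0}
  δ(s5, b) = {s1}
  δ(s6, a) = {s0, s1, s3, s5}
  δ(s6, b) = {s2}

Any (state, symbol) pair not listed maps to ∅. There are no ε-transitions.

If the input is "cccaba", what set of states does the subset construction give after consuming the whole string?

{s1, s3}

Start in {s0}.
Read 'c': s0→{s2, s4, s5}; now {s2, s4, s5}.
Read 'c': s2→{s0, s6}, s4→{s5}, s5→∅; now {s0, s5, s6}.
Read 'c': s0→{s2, s4, s5}, s5→∅, s6→∅; now {s2, s4, s5}.
Read 'a': s2→∅, s4→{s1, s3}, s5→{s0}; now {s0, s1, s3}.
Read 'b': s0→{s4}, s1→{s2}, s3→{s2}; now {s2, s4}.
Read 'a': s2→∅, s4→{s1, s3}; now {s1, s3}.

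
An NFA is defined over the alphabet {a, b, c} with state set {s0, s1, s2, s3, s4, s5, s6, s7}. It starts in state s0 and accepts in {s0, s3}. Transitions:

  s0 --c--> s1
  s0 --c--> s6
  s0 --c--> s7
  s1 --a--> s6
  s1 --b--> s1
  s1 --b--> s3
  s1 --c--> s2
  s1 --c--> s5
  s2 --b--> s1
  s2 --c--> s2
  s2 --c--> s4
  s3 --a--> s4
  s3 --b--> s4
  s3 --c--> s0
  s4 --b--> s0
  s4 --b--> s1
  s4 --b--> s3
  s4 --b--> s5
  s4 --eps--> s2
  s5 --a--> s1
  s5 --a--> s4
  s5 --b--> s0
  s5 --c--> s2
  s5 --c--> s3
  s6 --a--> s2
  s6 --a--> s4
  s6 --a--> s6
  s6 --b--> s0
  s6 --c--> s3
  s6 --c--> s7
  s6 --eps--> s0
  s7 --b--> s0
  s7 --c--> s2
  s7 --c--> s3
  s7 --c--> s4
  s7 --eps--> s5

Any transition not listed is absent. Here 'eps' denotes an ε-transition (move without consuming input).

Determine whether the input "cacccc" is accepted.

Start in {s0}.
Read 'c': s0→{s1, s6, s7}; union {s1, s6, s7}; ε-closure = {s0, s1, s5, s6, s7}.
Read 'a': s0→∅, s1→{s6}, s5→{s1, s4}, s6→{s2, s4, s6}, s7→∅; union {s1, s2, s4, s6}; ε-closure = {s0, s1, s2, s4, s6}.
Read 'c': s0→{s1, s6, s7}, s1→{s2, s5}, s2→{s2, s4}, s4→∅, s6→{s3, s7}; union {s1, s2, s3, s4, s5, s6, s7}; ε-closure = {s0, s1, s2, s3, s4, s5, s6, s7}.
Read 'c': s0→{s1, s6, s7}, s1→{s2, s5}, s2→{s2, s4}, s3→{s0}, s4→∅, s5→{s2, s3}, s6→{s3, s7}, s7→{s2, s3, s4}; now {s0, s1, s2, s3, s4, s5, s6, s7}.
Read 'c': s0→{s1, s6, s7}, s1→{s2, s5}, s2→{s2, s4}, s3→{s0}, s4→∅, s5→{s2, s3}, s6→{s3, s7}, s7→{s2, s3, s4}; now {s0, s1, s2, s3, s4, s5, s6, s7}.
Read 'c': s0→{s1, s6, s7}, s1→{s2, s5}, s2→{s2, s4}, s3→{s0}, s4→∅, s5→{s2, s3}, s6→{s3, s7}, s7→{s2, s3, s4}; now {s0, s1, s2, s3, s4, s5, s6, s7}.
The final set {s0, s1, s2, s3, s4, s5, s6, s7} contains the accepting states s0, s3.

Yes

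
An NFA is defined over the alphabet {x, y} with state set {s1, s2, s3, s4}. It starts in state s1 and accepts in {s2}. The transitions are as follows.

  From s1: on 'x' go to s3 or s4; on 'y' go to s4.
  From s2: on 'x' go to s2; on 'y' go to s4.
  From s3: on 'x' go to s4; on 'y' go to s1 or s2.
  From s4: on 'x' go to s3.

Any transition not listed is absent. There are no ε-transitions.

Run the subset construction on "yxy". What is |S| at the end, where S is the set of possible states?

Start in {s1}.
Read 'y': s1→{s4}; now {s4}.
Read 'x': s4→{s3}; now {s3}.
Read 'y': s3→{s1, s2}; now {s1, s2}.
That set has 2 states.

2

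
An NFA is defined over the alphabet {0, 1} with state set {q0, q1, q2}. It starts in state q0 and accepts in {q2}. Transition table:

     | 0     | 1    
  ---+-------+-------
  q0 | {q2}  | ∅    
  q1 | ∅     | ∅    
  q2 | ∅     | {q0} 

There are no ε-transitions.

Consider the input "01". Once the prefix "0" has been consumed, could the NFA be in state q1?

Start in {q0}.
Read '0': {q0} → {q2}.
State q1 is not in {q2}.

No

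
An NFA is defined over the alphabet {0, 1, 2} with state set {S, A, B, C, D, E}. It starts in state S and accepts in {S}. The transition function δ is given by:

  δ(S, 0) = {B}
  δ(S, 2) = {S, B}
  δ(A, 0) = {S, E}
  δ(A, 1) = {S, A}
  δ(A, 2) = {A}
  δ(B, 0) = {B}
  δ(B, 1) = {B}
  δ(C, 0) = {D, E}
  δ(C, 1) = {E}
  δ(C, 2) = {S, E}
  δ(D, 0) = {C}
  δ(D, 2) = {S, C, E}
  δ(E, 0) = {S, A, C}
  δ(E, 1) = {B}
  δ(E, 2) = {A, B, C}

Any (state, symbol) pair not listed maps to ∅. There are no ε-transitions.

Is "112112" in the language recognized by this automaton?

No

Start in {S}.
Read '1': S→∅; now ∅.
The set is empty and remains empty for the remaining 5 symbols.
The final set ∅ contains no accepting state.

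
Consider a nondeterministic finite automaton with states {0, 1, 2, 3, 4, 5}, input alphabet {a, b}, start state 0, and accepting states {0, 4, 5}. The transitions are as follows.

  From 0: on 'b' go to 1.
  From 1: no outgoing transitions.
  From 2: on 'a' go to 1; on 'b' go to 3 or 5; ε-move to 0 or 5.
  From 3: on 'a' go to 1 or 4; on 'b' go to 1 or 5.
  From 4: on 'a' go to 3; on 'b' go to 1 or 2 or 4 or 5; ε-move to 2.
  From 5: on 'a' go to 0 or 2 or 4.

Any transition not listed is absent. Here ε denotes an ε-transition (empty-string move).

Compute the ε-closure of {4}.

Begin with {4}.
ε-move 4 → 2; add 2.
ε-move 2 → 0; add 0.
ε-move 2 → 5; add 5.

{0, 2, 4, 5}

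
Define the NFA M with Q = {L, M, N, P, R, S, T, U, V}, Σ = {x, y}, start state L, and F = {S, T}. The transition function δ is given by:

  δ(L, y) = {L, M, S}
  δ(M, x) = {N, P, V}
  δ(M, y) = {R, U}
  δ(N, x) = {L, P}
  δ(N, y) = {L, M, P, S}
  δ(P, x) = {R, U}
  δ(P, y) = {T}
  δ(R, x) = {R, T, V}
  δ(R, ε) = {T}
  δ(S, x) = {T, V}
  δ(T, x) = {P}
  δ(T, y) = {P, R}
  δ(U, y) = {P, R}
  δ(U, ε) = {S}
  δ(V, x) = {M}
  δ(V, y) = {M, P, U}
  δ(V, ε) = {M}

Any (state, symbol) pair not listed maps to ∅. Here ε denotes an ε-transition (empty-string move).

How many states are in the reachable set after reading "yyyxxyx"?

Start in {L}.
Read 'y': L→{L, M, S}; now {L, M, S}.
Read 'y': L→{L, M, S}, M→{R, U}, S→∅; union {L, M, R, S, U}; ε-closure = {L, M, R, S, T, U}.
Read 'y': L→{L, M, S}, M→{R, U}, R→∅, S→∅, T→{P, R}, U→{P, R}; union {L, M, P, R, S, U}; ε-closure = {L, M, P, R, S, T, U}.
Read 'x': L→∅, M→{N, P, V}, P→{R, U}, R→{R, T, V}, S→{T, V}, T→{P}, U→∅; union {N, P, R, T, U, V}; ε-closure = {M, N, P, R, S, T, U, V}.
Read 'x': M→{N, P, V}, N→{L, P}, P→{R, U}, R→{R, T, V}, S→{T, V}, T→{P}, U→∅, V→{M}; union {L, M, N, P, R, T, U, V}; ε-closure = {L, M, N, P, R, S, T, U, V}.
Read 'y': L→{L, M, S}, M→{R, U}, N→{L, M, P, S}, P→{T}, R→∅, S→∅, T→{P, R}, U→{P, R}, V→{M, P, U}; now {L, M, P, R, S, T, U}.
Read 'x': L→∅, M→{N, P, V}, P→{R, U}, R→{R, T, V}, S→{T, V}, T→{P}, U→∅; union {N, P, R, T, U, V}; ε-closure = {M, N, P, R, S, T, U, V}.
That set has 8 states.

8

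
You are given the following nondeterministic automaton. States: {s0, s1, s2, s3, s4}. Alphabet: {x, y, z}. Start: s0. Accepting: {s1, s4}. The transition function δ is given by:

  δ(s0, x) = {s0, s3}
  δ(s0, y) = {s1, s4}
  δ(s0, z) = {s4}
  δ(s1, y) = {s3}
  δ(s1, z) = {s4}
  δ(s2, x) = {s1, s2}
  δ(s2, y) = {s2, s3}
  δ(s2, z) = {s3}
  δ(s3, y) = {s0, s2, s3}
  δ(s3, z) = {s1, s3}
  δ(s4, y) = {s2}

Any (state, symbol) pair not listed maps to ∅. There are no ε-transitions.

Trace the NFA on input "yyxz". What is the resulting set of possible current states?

{s3, s4}

Start in {s0}.
Read 'y': s0→{s1, s4}; now {s1, s4}.
Read 'y': s1→{s3}, s4→{s2}; now {s2, s3}.
Read 'x': s2→{s1, s2}, s3→∅; now {s1, s2}.
Read 'z': s1→{s4}, s2→{s3}; now {s3, s4}.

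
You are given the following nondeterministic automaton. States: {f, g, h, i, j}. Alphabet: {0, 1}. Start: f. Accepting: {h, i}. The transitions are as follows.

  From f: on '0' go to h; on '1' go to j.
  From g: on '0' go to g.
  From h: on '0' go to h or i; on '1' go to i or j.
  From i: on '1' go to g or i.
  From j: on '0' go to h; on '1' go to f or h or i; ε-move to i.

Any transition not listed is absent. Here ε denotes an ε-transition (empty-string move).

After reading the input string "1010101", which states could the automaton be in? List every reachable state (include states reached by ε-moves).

{i, j}

Start in {f}.
Read '1': f→{j}; union {j}; ε-closure = {i, j}.
Read '0': i→∅, j→{h}; now {h}.
Read '1': h→{i, j}; now {i, j}.
Read '0': i→∅, j→{h}; now {h}.
Read '1': h→{i, j}; now {i, j}.
Read '0': i→∅, j→{h}; now {h}.
Read '1': h→{i, j}; now {i, j}.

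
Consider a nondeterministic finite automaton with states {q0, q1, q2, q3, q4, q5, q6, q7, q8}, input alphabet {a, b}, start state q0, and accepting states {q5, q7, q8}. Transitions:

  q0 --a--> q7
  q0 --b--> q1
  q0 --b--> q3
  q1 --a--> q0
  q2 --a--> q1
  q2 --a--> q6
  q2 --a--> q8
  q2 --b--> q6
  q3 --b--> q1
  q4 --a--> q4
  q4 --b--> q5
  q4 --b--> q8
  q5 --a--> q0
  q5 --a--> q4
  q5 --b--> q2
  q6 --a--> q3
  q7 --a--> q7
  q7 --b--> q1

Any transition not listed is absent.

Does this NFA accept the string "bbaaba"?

Start in {q0}.
Read 'b': q0→{q1, q3}; now {q1, q3}.
Read 'b': q1→∅, q3→{q1}; now {q1}.
Read 'a': q1→{q0}; now {q0}.
Read 'a': q0→{q7}; now {q7}.
Read 'b': q7→{q1}; now {q1}.
Read 'a': q1→{q0}; now {q0}.
The final set {q0} contains no accepting state.

No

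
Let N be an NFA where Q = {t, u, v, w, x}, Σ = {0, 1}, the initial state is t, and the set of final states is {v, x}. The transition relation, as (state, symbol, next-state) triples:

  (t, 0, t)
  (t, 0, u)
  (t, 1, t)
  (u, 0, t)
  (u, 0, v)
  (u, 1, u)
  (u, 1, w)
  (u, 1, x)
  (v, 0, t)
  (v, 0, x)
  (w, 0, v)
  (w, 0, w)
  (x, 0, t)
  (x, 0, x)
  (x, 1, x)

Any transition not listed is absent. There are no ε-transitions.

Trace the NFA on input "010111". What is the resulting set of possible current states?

{t, u, w, x}

Start in {t}.
Read '0': {t} → {t, u}.
Read '1': {t, u} → {t, u, w, x}.
Read '0': {t, u, w, x} → {t, u, v, w, x}.
Read '1': {t, u, v, w, x} → {t, u, w, x}.
Read '1': {t, u, w, x} → {t, u, w, x}.
Read '1': {t, u, w, x} → {t, u, w, x}.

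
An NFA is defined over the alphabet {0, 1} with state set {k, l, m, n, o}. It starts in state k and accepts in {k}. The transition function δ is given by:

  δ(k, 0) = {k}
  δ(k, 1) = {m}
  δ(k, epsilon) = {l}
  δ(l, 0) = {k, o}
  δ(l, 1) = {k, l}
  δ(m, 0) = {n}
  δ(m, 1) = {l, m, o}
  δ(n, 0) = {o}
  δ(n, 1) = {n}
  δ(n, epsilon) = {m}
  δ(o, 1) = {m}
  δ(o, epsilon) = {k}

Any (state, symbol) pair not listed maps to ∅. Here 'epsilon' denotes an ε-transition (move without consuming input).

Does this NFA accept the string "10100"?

Yes

Start: ε-closure({k}) = {k, l}.
Read '1': k→{m}, l→{k, l}; now {k, l, m}.
Read '0': k→{k}, l→{k, o}, m→{n}; union {k, n, o}; ε-closure = {k, l, m, n, o}.
Read '1': k→{m}, l→{k, l}, m→{l, m, o}, n→{n}, o→{m}; now {k, l, m, n, o}.
Read '0': k→{k}, l→{k, o}, m→{n}, n→{o}, o→∅; union {k, n, o}; ε-closure = {k, l, m, n, o}.
Read '0': k→{k}, l→{k, o}, m→{n}, n→{o}, o→∅; union {k, n, o}; ε-closure = {k, l, m, n, o}.
The final set {k, l, m, n, o} contains the accepting state k.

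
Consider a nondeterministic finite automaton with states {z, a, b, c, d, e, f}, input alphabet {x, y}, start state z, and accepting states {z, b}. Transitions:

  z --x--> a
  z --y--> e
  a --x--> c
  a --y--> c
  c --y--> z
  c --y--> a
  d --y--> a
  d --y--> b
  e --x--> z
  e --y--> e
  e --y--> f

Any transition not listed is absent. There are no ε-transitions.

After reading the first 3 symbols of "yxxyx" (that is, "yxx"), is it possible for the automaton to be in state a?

Yes

Start in {z}.
Read 'y': {z} → {e}.
Read 'x': {e} → {z}.
Read 'x': {z} → {a}.
State a is in {a}.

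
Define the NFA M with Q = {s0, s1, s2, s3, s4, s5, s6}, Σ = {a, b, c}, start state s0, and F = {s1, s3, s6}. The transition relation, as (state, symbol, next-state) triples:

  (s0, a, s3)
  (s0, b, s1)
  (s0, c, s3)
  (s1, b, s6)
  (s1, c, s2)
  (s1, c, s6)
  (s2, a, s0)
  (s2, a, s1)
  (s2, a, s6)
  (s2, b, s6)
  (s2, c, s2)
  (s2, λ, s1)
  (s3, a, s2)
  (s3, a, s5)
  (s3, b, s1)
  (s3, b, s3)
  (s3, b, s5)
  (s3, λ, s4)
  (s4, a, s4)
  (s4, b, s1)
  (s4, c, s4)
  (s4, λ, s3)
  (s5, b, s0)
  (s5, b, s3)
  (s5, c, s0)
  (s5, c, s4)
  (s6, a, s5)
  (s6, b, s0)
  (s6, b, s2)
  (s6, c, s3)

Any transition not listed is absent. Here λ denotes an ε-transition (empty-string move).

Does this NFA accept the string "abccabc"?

Start in {s0}.
Read 'a': {s0} → {s3, s4}.
Read 'b': {s3, s4} → {s1, s3, s4, s5}.
Read 'c': {s1, s3, s4, s5} → {s0, s1, s2, s3, s4, s6}.
Read 'c': {s0, s1, s2, s3, s4, s6} → {s1, s2, s3, s4, s6}.
Read 'a': {s1, s2, s3, s4, s6} → {s0, s1, s2, s3, s4, s5, s6}.
Read 'b': {s0, s1, s2, s3, s4, s5, s6} → {s0, s1, s2, s3, s4, s5, s6}.
Read 'c': {s0, s1, s2, s3, s4, s5, s6} → {s0, s1, s2, s3, s4, s6}.
The final set {s0, s1, s2, s3, s4, s6} contains the accepting states s1, s3, s6.

Yes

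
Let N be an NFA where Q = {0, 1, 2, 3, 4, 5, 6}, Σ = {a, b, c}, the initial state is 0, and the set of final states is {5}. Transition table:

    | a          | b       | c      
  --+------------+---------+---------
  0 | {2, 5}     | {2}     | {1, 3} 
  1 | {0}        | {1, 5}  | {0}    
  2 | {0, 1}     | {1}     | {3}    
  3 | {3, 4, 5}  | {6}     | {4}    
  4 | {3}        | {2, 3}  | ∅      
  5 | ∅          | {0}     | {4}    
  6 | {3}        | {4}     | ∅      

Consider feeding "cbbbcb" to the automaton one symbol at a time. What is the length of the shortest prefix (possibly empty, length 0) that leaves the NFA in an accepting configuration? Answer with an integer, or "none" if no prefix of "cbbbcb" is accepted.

2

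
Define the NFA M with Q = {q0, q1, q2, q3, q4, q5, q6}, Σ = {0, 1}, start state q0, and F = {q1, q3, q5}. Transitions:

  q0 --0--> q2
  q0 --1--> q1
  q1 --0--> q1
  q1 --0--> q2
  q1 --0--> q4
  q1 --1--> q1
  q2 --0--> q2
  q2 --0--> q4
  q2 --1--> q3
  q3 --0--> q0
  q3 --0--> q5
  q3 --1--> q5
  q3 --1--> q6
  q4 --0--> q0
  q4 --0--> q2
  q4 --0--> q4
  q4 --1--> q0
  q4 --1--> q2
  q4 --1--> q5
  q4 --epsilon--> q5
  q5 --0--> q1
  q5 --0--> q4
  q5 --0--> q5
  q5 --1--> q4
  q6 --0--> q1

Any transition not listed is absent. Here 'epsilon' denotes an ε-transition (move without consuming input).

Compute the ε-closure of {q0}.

{q0}

Begin with {q0}.
No ε-moves leave this set, so the closure equals the set itself.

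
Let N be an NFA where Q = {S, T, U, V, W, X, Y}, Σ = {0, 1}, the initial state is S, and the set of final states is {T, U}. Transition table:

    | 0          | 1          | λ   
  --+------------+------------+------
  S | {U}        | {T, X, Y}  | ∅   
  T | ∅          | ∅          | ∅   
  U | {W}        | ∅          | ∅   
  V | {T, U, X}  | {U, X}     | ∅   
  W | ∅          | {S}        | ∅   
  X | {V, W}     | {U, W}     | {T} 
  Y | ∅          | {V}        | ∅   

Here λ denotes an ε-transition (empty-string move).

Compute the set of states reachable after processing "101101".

{S, T, U, X}

Start in {S}.
Read '1': S→{T, X, Y}; now {T, X, Y}.
Read '0': T→∅, X→{V, W}, Y→∅; now {V, W}.
Read '1': V→{U, X}, W→{S}; union {S, U, X}; ε-closure = {S, T, U, X}.
Read '1': S→{T, X, Y}, T→∅, U→∅, X→{U, W}; now {T, U, W, X, Y}.
Read '0': T→∅, U→{W}, W→∅, X→{V, W}, Y→∅; now {V, W}.
Read '1': V→{U, X}, W→{S}; union {S, U, X}; ε-closure = {S, T, U, X}.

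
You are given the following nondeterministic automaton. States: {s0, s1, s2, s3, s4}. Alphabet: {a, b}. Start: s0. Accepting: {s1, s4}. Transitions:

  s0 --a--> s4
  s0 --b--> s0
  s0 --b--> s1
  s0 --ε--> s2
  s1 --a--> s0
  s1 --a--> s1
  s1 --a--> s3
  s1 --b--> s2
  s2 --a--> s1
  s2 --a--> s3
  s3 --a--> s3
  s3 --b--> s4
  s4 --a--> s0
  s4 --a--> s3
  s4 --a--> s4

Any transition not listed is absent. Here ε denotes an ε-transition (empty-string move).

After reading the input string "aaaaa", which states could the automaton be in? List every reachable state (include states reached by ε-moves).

Start: ε-closure({s0}) = {s0, s2}.
Read 'a': s0→{s4}, s2→{s1, s3}; now {s1, s3, s4}.
Read 'a': s1→{s0, s1, s3}, s3→{s3}, s4→{s0, s3, s4}; union {s0, s1, s3, s4}; ε-closure = {s0, s1, s2, s3, s4}.
Read 'a': s0→{s4}, s1→{s0, s1, s3}, s2→{s1, s3}, s3→{s3}, s4→{s0, s3, s4}; union {s0, s1, s3, s4}; ε-closure = {s0, s1, s2, s3, s4}.
Read 'a': s0→{s4}, s1→{s0, s1, s3}, s2→{s1, s3}, s3→{s3}, s4→{s0, s3, s4}; union {s0, s1, s3, s4}; ε-closure = {s0, s1, s2, s3, s4}.
Read 'a': s0→{s4}, s1→{s0, s1, s3}, s2→{s1, s3}, s3→{s3}, s4→{s0, s3, s4}; union {s0, s1, s3, s4}; ε-closure = {s0, s1, s2, s3, s4}.

{s0, s1, s2, s3, s4}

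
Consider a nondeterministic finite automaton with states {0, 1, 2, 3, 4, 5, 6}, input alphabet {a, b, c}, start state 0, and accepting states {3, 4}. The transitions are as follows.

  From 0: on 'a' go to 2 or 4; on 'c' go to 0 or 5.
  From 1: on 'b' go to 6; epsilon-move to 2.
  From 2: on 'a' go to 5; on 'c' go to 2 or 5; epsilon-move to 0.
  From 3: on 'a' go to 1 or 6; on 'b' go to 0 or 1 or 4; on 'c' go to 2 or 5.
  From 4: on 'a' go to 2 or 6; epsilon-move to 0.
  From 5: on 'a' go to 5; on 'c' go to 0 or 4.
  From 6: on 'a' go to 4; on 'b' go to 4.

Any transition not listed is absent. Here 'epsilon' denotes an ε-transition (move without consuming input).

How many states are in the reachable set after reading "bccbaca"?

0

Start in {0}.
Read 'b': 0→∅; now ∅.
The set is empty and remains empty for the remaining 6 symbols.
That set has 0 states.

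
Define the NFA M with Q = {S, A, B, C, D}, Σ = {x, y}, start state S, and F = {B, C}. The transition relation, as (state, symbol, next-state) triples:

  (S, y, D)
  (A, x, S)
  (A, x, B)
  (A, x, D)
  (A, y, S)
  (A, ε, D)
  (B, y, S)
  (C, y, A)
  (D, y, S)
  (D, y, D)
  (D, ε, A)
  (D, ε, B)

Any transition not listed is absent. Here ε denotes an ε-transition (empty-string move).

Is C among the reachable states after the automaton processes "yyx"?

No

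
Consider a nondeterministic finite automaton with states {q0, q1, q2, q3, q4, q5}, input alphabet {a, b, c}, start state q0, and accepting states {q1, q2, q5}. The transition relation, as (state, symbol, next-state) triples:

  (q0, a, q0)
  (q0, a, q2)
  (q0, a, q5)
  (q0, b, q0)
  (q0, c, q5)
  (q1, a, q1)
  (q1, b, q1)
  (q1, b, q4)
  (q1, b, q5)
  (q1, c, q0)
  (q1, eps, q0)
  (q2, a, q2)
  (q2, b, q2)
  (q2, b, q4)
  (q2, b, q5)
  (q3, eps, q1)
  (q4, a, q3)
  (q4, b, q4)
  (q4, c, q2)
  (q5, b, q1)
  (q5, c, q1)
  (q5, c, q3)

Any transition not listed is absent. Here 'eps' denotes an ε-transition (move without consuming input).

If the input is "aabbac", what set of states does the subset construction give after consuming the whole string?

Start in {q0}.
Read 'a': q0→{q0, q2, q5}; now {q0, q2, q5}.
Read 'a': q0→{q0, q2, q5}, q2→{q2}, q5→∅; now {q0, q2, q5}.
Read 'b': q0→{q0}, q2→{q2, q4, q5}, q5→{q1}; now {q0, q1, q2, q4, q5}.
Read 'b': q0→{q0}, q1→{q1, q4, q5}, q2→{q2, q4, q5}, q4→{q4}, q5→{q1}; now {q0, q1, q2, q4, q5}.
Read 'a': q0→{q0, q2, q5}, q1→{q1}, q2→{q2}, q4→{q3}, q5→∅; now {q0, q1, q2, q3, q5}.
Read 'c': q0→{q5}, q1→{q0}, q2→∅, q3→∅, q5→{q1, q3}; now {q0, q1, q3, q5}.

{q0, q1, q3, q5}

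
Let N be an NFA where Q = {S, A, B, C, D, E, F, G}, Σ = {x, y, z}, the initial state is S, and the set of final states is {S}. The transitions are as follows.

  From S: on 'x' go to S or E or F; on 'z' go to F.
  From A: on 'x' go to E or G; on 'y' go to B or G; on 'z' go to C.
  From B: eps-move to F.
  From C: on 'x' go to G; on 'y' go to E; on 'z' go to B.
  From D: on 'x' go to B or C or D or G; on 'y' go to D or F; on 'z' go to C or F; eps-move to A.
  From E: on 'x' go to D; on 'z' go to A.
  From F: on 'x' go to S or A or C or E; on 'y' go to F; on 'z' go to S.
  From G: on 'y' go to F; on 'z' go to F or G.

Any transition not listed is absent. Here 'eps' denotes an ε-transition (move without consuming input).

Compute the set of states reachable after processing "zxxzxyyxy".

{B, E, F, G}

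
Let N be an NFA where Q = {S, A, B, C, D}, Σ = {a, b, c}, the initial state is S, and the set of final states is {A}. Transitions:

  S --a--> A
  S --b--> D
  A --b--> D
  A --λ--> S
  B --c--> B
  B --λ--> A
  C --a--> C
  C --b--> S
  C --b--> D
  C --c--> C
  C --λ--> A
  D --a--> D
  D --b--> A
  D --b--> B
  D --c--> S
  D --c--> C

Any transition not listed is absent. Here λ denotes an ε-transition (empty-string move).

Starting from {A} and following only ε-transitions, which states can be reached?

{S, A}

Begin with {A}.
ε-move A → S; add S.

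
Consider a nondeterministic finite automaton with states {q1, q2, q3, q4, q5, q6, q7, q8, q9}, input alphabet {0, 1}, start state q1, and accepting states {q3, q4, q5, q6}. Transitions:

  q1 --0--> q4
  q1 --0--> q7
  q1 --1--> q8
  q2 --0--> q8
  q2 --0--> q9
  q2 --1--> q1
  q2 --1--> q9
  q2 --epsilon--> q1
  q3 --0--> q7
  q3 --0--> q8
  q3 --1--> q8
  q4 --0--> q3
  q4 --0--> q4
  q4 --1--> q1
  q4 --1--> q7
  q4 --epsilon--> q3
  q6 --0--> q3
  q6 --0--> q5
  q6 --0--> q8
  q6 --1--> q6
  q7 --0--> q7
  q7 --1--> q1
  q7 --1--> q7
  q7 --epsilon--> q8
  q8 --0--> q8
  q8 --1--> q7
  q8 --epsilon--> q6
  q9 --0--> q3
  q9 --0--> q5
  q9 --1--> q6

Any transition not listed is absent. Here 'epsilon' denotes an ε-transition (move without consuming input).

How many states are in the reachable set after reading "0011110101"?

Start in {q1}.
Read '0': q1→{q4, q7}; union {q4, q7}; ε-closure = {q3, q4, q6, q7, q8}.
Read '0': q3→{q7, q8}, q4→{q3, q4}, q6→{q3, q5, q8}, q7→{q7}, q8→{q8}; union {q3, q4, q5, q7, q8}; ε-closure = {q3, q4, q5, q6, q7, q8}.
Read '1': q3→{q8}, q4→{q1, q7}, q5→∅, q6→{q6}, q7→{q1, q7}, q8→{q7}; now {q1, q6, q7, q8}.
Read '1': q1→{q8}, q6→{q6}, q7→{q1, q7}, q8→{q7}; now {q1, q6, q7, q8}.
Read '1': q1→{q8}, q6→{q6}, q7→{q1, q7}, q8→{q7}; now {q1, q6, q7, q8}.
Read '1': q1→{q8}, q6→{q6}, q7→{q1, q7}, q8→{q7}; now {q1, q6, q7, q8}.
Read '0': q1→{q4, q7}, q6→{q3, q5, q8}, q7→{q7}, q8→{q8}; union {q3, q4, q5, q7, q8}; ε-closure = {q3, q4, q5, q6, q7, q8}.
Read '1': q3→{q8}, q4→{q1, q7}, q5→∅, q6→{q6}, q7→{q1, q7}, q8→{q7}; now {q1, q6, q7, q8}.
Read '0': q1→{q4, q7}, q6→{q3, q5, q8}, q7→{q7}, q8→{q8}; union {q3, q4, q5, q7, q8}; ε-closure = {q3, q4, q5, q6, q7, q8}.
Read '1': q3→{q8}, q4→{q1, q7}, q5→∅, q6→{q6}, q7→{q1, q7}, q8→{q7}; now {q1, q6, q7, q8}.
That set has 4 states.

4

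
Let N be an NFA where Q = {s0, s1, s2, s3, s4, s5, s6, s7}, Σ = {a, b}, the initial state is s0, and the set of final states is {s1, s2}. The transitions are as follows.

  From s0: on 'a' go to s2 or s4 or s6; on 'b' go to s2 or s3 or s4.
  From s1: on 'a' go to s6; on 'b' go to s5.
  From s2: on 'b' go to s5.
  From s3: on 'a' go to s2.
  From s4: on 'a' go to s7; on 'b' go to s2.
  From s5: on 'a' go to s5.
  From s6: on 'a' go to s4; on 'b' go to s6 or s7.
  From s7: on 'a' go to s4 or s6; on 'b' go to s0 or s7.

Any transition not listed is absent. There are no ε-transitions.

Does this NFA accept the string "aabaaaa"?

No

Start in {s0}.
Read 'a': {s0} → {s2, s4, s6}.
Read 'a': {s2, s4, s6} → {s4, s7}.
Read 'b': {s4, s7} → {s0, s2, s7}.
Read 'a': {s0, s2, s7} → {s2, s4, s6}.
Read 'a': {s2, s4, s6} → {s4, s7}.
Read 'a': {s4, s7} → {s4, s6, s7}.
Read 'a': {s4, s6, s7} → {s4, s6, s7}.
The final set {s4, s6, s7} contains no accepting state.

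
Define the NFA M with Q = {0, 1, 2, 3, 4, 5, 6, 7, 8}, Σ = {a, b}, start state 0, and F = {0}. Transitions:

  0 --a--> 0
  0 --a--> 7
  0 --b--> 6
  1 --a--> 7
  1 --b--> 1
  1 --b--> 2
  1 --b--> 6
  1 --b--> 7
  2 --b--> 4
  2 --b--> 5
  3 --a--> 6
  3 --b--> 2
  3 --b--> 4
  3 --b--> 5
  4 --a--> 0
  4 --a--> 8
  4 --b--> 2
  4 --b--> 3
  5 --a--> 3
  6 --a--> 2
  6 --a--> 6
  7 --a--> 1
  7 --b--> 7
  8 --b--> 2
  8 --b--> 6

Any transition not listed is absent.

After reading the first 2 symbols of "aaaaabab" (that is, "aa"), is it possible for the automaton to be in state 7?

Yes

Start in {0}.
Read 'a': {0} → {0, 7}.
Read 'a': {0, 7} → {0, 1, 7}.
State 7 is in {0, 1, 7}.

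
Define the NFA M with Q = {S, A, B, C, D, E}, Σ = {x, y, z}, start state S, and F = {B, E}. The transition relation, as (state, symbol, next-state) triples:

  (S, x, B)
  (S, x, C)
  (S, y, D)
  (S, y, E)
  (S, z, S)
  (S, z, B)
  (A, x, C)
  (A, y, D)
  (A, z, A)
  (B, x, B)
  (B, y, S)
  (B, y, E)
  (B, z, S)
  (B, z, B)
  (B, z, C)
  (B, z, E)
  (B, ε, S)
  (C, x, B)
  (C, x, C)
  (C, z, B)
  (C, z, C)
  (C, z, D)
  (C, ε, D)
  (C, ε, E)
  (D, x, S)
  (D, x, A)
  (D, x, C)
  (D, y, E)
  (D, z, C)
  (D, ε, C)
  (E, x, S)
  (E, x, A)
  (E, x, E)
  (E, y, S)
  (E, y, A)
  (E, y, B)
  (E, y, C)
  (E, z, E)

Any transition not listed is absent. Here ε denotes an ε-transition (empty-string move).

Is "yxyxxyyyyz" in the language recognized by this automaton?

Yes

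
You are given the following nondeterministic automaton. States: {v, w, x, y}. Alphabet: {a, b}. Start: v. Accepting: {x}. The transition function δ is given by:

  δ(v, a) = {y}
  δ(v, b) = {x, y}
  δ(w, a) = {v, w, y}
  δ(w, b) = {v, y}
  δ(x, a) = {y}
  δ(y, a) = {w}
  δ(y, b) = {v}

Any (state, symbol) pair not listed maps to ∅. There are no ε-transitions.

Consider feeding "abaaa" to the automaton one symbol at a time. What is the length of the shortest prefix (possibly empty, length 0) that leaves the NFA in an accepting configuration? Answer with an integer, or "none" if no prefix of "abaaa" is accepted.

none

Start in {v}.
Read 'a': {v} → {y}.
Read 'b': {y} → {v}.
Read 'a': {v} → {y}.
Read 'a': {y} → {w}.
Read 'a': {w} → {v, w, y}.
No reachable set along the way intersects F.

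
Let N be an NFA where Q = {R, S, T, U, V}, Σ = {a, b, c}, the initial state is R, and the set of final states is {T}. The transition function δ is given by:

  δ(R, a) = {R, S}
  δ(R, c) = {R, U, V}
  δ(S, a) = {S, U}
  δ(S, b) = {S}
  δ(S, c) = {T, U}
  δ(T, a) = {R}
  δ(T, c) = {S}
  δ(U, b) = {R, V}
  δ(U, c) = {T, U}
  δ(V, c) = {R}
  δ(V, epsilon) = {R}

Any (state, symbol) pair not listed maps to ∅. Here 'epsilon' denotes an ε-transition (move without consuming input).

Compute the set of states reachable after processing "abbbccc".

{S, T, U}

Start in {R}.
Read 'a': R→{R, S}; now {R, S}.
Read 'b': R→∅, S→{S}; now {S}.
Read 'b': S→{S}; now {S}.
Read 'b': S→{S}; now {S}.
Read 'c': S→{T, U}; now {T, U}.
Read 'c': T→{S}, U→{T, U}; now {S, T, U}.
Read 'c': S→{T, U}, T→{S}, U→{T, U}; now {S, T, U}.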